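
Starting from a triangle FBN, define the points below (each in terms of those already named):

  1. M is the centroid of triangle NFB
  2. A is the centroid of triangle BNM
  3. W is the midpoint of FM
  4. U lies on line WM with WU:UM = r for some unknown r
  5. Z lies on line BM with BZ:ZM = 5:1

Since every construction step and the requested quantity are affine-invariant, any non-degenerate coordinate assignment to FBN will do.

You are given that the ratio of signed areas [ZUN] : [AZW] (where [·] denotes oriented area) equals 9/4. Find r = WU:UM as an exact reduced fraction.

r = 3

Assign F = (0, 0), B = (1, 0), N = (0, 1) — the answer is frame-independent, so this choice is without loss of generality.
1. M is the centroid of triangle NFB ⇒ M = (1/3, 1/3)
2. A is the centroid of triangle BNM ⇒ A = (4/9, 4/9)
3. W is the midpoint of FM ⇒ W = (1/6, 1/6)
4. With WU:UM = r, write λ = r/(r+1) so U = W + λ·(M−W); U is affine-linear in λ
5. Z lies on line BM with BZ:ZM = 5:1 ⇒ Z = (4/9, 5/18)
Every point depending on U is an affine combination of U and λ-independent points, so each such coordinate is linear in λ; the λ² term in each signed area is a multiple of (M−W)×(M−W) = 0, so 2·[ZUN] and 2·[AZW] are each linear in λ. Evaluating at λ=0 and λ=1:
  2·[ZUN] = 7/36·λ − 1/4,   2·[AZW] = -5/108
So [ZUN]:[AZW] = (7/36·λ − 1/4) / (-5/108). Setting this equal to 9/4:
  7/36·λ − 1/4 = 9/4·(-5/108)  ⇒  λ = 3/4
Then r = λ/(1−λ) = (3/4)/(1/4) = 3. Check: with r = 3, U = (7/24, 7/24) and [ZUN]:[AZW] = 9/4 as required.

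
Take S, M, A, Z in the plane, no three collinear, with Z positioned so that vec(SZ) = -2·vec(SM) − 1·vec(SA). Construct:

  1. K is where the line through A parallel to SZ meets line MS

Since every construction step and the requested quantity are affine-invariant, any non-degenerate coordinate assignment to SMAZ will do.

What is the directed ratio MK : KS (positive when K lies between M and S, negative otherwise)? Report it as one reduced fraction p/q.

Assign S = (0, 0), M = (1, 0), A = (0, 1), Z = (-2, -1) — the answer is frame-independent, so this choice is without loss of generality.
1. K is where the line through A parallel to SZ meets line MS ⇒ K = (-2, 0)
K = M + t·(S−M) with t = 3, so MK:KS = t:(1−t) = 3:-2

MK:KS = -3/2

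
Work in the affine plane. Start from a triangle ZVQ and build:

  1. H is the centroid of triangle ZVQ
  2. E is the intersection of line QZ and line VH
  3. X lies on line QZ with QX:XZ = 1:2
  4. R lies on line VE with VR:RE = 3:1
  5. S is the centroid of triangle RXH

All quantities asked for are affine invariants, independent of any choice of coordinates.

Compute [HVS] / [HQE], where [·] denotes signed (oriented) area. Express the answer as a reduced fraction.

Set Z = (0, 0), V = (1, 0), Q = (0, 1); any affine frame gives the same invariant.
1. H is the centroid of triangle ZVQ ⇒ H = (1/3, 1/3)
2. E is the intersection of line QZ and line VH ⇒ E = (0, 1/2)
3. X lies on line QZ with QX:XZ = 1:2 ⇒ X = (0, 2/3)
4. R lies on line VE with VR:RE = 3:1 ⇒ R = (1/4, 3/8)
5. S is the centroid of triangle RXH ⇒ S = (7/36, 11/24)
2·[HVS] = 1/27, 2·[HQE] = 1/6
[HVS]:[HQE] = 1/27:1/6 = 2/9

[HVS]:[HQE] = 2/9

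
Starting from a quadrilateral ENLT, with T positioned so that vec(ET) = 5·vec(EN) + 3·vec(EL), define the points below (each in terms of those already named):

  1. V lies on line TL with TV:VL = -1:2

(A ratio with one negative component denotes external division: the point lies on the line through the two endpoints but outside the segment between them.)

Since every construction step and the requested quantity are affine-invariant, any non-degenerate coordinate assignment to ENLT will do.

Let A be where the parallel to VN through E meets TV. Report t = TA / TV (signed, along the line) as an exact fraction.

Choose coordinates E = (0, 0), N = (1, 0), L = (0, 1), T = (5, 3).
1. V lies on line TL with TV:VL = -1:2 ⇒ V = (10, 5)
through E parallel to VN: direction (-9, -5); meets TV at A = (45/7, 25/7)
A = T + t·(V−T) with t = 2/7

t = 2/7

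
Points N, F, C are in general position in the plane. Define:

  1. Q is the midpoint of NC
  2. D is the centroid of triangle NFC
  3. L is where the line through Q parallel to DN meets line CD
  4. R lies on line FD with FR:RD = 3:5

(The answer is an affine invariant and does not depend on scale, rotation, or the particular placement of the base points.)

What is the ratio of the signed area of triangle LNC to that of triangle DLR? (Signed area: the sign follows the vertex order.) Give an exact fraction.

[LNC]:[DLR] = 8/5

Work in coordinates with N = (0, 0), F = (1, 0), C = (0, 1).
1. Q is the midpoint of NC ⇒ Q = (0, 1/2)
2. D is the centroid of triangle NFC ⇒ D = (1/3, 1/3)
3. L is where the line through Q parallel to DN meets line CD ⇒ L = (1/6, 2/3)
4. R lies on line FD with FR:RD = 3:5 ⇒ R = (3/4, 1/8)
2·[LNC] = -1/6, 2·[DLR] = -5/48
[LNC]:[DLR] = -1/6:-5/48 = 8/5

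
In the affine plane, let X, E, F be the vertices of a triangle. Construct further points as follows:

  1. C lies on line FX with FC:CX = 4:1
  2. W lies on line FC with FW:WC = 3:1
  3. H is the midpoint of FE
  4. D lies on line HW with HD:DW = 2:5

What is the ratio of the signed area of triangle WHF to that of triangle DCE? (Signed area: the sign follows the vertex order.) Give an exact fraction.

[WHF]:[DCE] = 7/8

Assign X = (0, 0), E = (1, 0), F = (0, 1) — the answer is frame-independent, so this choice is without loss of generality.
1. C lies on line FX with FC:CX = 4:1 ⇒ C = (0, 1/5)
2. W lies on line FC with FW:WC = 3:1 ⇒ W = (0, 2/5)
3. H is the midpoint of FE ⇒ H = (1/2, 1/2)
4. D lies on line HW with HD:DW = 2:5 ⇒ D = (5/14, 33/70)
2·[WHF] = 3/10, 2·[DCE] = 12/35
[WHF]:[DCE] = 3/10:12/35 = 7/8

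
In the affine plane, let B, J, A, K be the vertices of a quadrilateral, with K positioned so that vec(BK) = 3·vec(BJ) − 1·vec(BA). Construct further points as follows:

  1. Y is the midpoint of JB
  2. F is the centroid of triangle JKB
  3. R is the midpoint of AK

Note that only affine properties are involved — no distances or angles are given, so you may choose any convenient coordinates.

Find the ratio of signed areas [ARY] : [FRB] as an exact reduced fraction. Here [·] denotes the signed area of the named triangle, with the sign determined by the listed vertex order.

[ARY]:[FRB] = -2

Set B = (0, 0), J = (1, 0), A = (0, 1), K = (3, -1); any affine frame gives the same invariant.
1. Y is the midpoint of JB ⇒ Y = (1/2, 0)
2. F is the centroid of triangle JKB ⇒ F = (4/3, -1/3)
3. R is the midpoint of AK ⇒ R = (3/2, 0)
2·[ARY] = -1, 2·[FRB] = 1/2
[ARY]:[FRB] = -1:1/2 = -2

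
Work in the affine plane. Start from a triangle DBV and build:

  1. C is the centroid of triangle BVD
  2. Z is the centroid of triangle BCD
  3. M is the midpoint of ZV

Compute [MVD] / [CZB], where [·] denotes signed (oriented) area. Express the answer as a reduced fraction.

[MVD]:[CZB] = 2

Assign D = (0, 0), B = (1, 0), V = (0, 1) — the answer is frame-independent, so this choice is without loss of generality.
1. C is the centroid of triangle BVD ⇒ C = (1/3, 1/3)
2. Z is the centroid of triangle BCD ⇒ Z = (4/9, 1/9)
3. M is the midpoint of ZV ⇒ M = (2/9, 5/9)
2·[MVD] = 2/9, 2·[CZB] = 1/9
[MVD]:[CZB] = 2/9:1/9 = 2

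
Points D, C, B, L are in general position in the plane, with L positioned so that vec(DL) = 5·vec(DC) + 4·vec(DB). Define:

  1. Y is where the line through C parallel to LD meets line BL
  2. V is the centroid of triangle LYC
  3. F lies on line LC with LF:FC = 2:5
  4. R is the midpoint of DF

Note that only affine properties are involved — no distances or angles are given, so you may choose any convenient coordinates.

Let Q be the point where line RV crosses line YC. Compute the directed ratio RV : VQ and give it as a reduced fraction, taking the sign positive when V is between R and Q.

RV:VQ = 11/7

Work in coordinates with D = (0, 0), C = (1, 0), B = (0, 1), L = (5, 4).
1. Y is where the line through C parallel to LD meets line BL ⇒ Y = (9, 32/5)
2. V is the centroid of triangle LYC ⇒ V = (5, 52/15)
3. F lies on line LC with LF:FC = 2:5 ⇒ F = (27/7, 20/7)
4. R is the midpoint of DF ⇒ R = (27/14, 10/7)
line RV meets YC at Q = (153/22, 262/55)
V = R + t·(Q−R) with t = 11/18, so RV:VQ = 11/18:7/18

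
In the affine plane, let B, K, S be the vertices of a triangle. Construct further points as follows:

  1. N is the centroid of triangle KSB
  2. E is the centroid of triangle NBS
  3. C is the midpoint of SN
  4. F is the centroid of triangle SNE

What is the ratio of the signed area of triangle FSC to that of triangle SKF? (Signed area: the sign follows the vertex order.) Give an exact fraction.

[FSC]:[SKF] = 1/14

Choose coordinates B = (0, 0), K = (1, 0), S = (0, 1).
1. N is the centroid of triangle KSB ⇒ N = (1/3, 1/3)
2. E is the centroid of triangle NBS ⇒ E = (1/9, 4/9)
3. C is the midpoint of SN ⇒ C = (1/6, 2/3)
4. F is the centroid of triangle SNE ⇒ F = (4/27, 16/27)
2·[FSC] = -1/54, 2·[SKF] = -7/27
[FSC]:[SKF] = -1/54:-7/27 = 1/14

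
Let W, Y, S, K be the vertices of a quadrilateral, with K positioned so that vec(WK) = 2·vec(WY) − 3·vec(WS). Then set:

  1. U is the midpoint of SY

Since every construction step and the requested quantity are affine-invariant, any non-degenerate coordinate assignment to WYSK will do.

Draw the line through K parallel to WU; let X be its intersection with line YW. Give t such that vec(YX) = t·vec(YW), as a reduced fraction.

t = -4

Work in coordinates with W = (0, 0), Y = (1, 0), S = (0, 1), K = (2, -3).
1. U is the midpoint of SY ⇒ U = (1/2, 1/2)
through K parallel to WU: direction (1/2, 1/2); meets YW at X = (5, 0)
X = Y + t·(W−Y) with t = -4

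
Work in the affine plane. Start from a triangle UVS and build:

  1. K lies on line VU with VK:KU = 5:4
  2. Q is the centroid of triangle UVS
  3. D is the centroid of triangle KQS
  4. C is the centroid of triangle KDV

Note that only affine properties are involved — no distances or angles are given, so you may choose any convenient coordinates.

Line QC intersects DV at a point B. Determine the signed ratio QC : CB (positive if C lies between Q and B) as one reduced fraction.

Set U = (0, 0), V = (1, 0), S = (0, 1); any affine frame gives the same invariant.
1. K lies on line VU with VK:KU = 5:4 ⇒ K = (4/9, 0)
2. Q is the centroid of triangle UVS ⇒ Q = (1/3, 1/3)
3. D is the centroid of triangle KQS ⇒ D = (7/27, 4/9)
4. C is the centroid of triangle KDV ⇒ C = (46/81, 4/27)
line QC meets DV at B = (-1/54, 11/18)
C = Q + t·(B−Q) with t = -2/3, so QC:CB = -2/3:5/3

QC:CB = -2/5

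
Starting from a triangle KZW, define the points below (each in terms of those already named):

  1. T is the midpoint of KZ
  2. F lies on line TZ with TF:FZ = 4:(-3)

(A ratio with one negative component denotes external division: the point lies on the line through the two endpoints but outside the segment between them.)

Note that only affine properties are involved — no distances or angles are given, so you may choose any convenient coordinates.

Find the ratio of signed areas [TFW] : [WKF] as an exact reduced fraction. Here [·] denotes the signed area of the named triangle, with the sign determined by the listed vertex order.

[TFW]:[WKF] = 4/5

Assign K = (0, 0), Z = (1, 0), W = (0, 1) — the answer is frame-independent, so this choice is without loss of generality.
1. T is the midpoint of KZ ⇒ T = (1/2, 0)
2. F lies on line TZ with TF:FZ = 4:(-3) ⇒ F = (5/2, 0)
2·[TFW] = 2, 2·[WKF] = 5/2
[TFW]:[WKF] = 2:5/2 = 4/5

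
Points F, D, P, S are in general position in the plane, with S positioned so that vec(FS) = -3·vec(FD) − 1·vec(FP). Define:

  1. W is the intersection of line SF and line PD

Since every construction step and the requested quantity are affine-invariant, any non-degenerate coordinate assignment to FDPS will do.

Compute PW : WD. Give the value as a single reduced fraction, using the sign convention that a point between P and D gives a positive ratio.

Choose coordinates F = (0, 0), D = (1, 0), P = (0, 1), S = (-3, -1).
1. W is the intersection of line SF and line PD ⇒ W = (3/4, 1/4)
W = P + t·(D−P) with t = 3/4, so PW:WD = t:(1−t) = 3/4:1/4

PW:WD = 3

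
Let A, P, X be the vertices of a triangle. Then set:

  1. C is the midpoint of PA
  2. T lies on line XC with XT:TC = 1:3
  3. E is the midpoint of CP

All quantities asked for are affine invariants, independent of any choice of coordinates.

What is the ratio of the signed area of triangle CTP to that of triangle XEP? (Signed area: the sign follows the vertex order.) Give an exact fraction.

Assign A = (0, 0), P = (1, 0), X = (0, 1) — the answer is frame-independent, so this choice is without loss of generality.
1. C is the midpoint of PA ⇒ C = (1/2, 0)
2. T lies on line XC with XT:TC = 1:3 ⇒ T = (1/8, 3/4)
3. E is the midpoint of CP ⇒ E = (3/4, 0)
2·[CTP] = -3/8, 2·[XEP] = 1/4
[CTP]:[XEP] = -3/8:1/4 = -3/2

[CTP]:[XEP] = -3/2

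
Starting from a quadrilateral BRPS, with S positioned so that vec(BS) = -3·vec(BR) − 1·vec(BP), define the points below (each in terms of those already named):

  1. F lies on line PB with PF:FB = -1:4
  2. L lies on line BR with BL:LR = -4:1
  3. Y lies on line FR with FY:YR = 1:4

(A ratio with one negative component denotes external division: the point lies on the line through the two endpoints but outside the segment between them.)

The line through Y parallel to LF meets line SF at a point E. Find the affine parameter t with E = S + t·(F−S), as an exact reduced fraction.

t = 79/80

Set B = (0, 0), R = (1, 0), P = (0, 1), S = (-3, -1); any affine frame gives the same invariant.
1. F lies on line PB with PF:FB = -1:4 ⇒ F = (0, 4/3)
2. L lies on line BR with BL:LR = -4:1 ⇒ L = (4/3, 0)
3. Y lies on line FR with FY:YR = 1:4 ⇒ Y = (1/5, 16/15)
through Y parallel to LF: direction (-4/3, 4/3); meets SF at E = (-3/80, 313/240)
E = S + t·(F−S) with t = 79/80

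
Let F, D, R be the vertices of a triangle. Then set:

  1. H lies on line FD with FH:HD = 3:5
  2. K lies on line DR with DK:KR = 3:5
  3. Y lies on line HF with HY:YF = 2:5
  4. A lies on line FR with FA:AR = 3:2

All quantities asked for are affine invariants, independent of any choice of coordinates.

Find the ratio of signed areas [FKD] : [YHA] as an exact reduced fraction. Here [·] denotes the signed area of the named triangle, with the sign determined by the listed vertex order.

[FKD]:[YHA] = -35/6

Assign F = (0, 0), D = (1, 0), R = (0, 1) — the answer is frame-independent, so this choice is without loss of generality.
1. H lies on line FD with FH:HD = 3:5 ⇒ H = (3/8, 0)
2. K lies on line DR with DK:KR = 3:5 ⇒ K = (5/8, 3/8)
3. Y lies on line HF with HY:YF = 2:5 ⇒ Y = (15/56, 0)
4. A lies on line FR with FA:AR = 3:2 ⇒ A = (0, 3/5)
2·[FKD] = -3/8, 2·[YHA] = 9/140
[FKD]:[YHA] = -3/8:9/140 = -35/6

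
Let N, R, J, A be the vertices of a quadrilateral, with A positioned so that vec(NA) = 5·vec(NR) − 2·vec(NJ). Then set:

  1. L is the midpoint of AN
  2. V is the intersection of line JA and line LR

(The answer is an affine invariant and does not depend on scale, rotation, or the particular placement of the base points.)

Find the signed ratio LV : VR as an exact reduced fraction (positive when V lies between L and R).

Choose coordinates N = (0, 0), R = (1, 0), J = (0, 1), A = (5, -2).
1. L is the midpoint of AN ⇒ L = (5/2, -1)
2. V is the intersection of line JA and line LR ⇒ V = (-5, 4)
V = L + t·(R−L) with t = 5, so LV:VR = t:(1−t) = 5:-4

LV:VR = -5/4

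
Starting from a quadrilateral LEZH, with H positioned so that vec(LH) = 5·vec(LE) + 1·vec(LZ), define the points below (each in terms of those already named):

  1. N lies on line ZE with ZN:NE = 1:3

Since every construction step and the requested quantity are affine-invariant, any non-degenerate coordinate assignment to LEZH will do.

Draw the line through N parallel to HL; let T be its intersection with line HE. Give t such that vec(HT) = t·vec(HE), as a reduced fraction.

Assign L = (0, 0), E = (1, 0), Z = (0, 1), H = (5, 1) — the answer is frame-independent, so this choice is without loss of generality.
1. N lies on line ZE with ZN:NE = 1:3 ⇒ N = (1/4, 3/4)
through N parallel to HL: direction (-5, -1); meets HE at T = (19, 9/2)
T = H + t·(E−H) with t = -7/2

t = -7/2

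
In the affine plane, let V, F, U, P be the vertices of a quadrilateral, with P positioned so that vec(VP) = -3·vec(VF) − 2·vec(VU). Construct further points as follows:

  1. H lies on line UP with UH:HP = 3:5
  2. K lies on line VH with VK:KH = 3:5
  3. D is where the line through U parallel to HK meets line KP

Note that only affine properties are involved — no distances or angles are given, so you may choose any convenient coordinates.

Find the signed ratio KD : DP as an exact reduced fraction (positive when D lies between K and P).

KD:DP = -3/8

Work in coordinates with V = (0, 0), F = (1, 0), U = (0, 1), P = (-3, -2).
1. H lies on line UP with UH:HP = 3:5 ⇒ H = (-9/8, -1/8)
2. K lies on line VH with VK:KH = 3:5 ⇒ K = (-27/64, -3/64)
3. D is where the line through U parallel to HK meets line KP ⇒ D = (9/8, 9/8)
D = K + t·(P−K) with t = -3/5, so KD:DP = t:(1−t) = -3/5:8/5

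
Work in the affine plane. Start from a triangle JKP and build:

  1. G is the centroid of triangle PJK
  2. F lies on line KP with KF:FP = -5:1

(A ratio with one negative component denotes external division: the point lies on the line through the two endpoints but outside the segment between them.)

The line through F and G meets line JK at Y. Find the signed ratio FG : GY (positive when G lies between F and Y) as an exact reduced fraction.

Assign J = (0, 0), K = (1, 0), P = (0, 1) — the answer is frame-independent, so this choice is without loss of generality.
1. G is the centroid of triangle PJK ⇒ G = (1/3, 1/3)
2. F lies on line KP with KF:FP = -5:1 ⇒ F = (-1/4, 5/4)
line FG meets JK at Y = (6/11, 0)
G = F + t·(Y−F) with t = 11/15, so FG:GY = 11/15:4/15

FG:GY = 11/4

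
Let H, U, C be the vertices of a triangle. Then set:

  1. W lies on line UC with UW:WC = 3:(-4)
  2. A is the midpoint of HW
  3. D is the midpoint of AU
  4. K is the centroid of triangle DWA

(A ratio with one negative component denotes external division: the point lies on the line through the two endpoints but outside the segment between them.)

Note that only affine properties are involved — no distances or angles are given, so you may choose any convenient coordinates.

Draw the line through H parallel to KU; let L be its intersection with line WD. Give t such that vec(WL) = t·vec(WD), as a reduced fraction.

Work in coordinates with H = (0, 0), U = (1, 0), C = (0, 1).
1. W lies on line UC with UW:WC = 3:(-4) ⇒ W = (4, -3)
2. A is the midpoint of HW ⇒ A = (2, -3/2)
3. D is the midpoint of AU ⇒ D = (3/2, -3/4)
4. K is the centroid of triangle DWA ⇒ K = (5/2, -7/4)
through H parallel to KU: direction (-3/2, 7/4); meets WD at L = (-9/4, 21/8)
L = W + t·(D−W) with t = 5/2

t = 5/2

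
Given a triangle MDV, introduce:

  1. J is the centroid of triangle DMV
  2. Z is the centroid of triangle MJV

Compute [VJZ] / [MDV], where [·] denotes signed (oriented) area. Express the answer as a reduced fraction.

Assign M = (0, 0), D = (1, 0), V = (0, 1) — the answer is frame-independent, so this choice is without loss of generality.
1. J is the centroid of triangle DMV ⇒ J = (1/3, 1/3)
2. Z is the centroid of triangle MJV ⇒ Z = (1/9, 4/9)
2·[VJZ] = -1/9, 2·[MDV] = 1
[VJZ]:[MDV] = -1/9:1 = -1/9

[VJZ]:[MDV] = -1/9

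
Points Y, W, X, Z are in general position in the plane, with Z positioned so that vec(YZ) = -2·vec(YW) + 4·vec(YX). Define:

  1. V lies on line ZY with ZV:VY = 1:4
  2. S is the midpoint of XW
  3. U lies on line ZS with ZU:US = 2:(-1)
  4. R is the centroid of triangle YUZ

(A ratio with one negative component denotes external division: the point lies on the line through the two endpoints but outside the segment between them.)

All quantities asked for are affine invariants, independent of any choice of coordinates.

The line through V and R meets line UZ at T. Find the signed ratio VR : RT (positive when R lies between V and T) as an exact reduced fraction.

Choose coordinates Y = (0, 0), W = (1, 0), X = (0, 1), Z = (-2, 4).
1. V lies on line ZY with ZV:VY = 1:4 ⇒ V = (-8/5, 16/5)
2. S is the midpoint of XW ⇒ S = (1/2, 1/2)
3. U lies on line ZS with ZU:US = 2:(-1) ⇒ U = (3, -3)
4. R is the centroid of triangle YUZ ⇒ R = (1/3, 1/3)
line VR meets UZ at T = (-9/2, 15/2)
R = V + t·(T−V) with t = -2/3, so VR:RT = -2/3:5/3

VR:RT = -2/5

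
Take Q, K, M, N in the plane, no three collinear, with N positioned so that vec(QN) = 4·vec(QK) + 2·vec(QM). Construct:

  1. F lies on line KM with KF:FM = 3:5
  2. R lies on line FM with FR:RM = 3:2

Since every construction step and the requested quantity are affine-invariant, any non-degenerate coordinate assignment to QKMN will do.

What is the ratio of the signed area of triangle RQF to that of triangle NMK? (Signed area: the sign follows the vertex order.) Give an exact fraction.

[RQF]:[NMK] = 3/40

Assign Q = (0, 0), K = (1, 0), M = (0, 1), N = (4, 2) — the answer is frame-independent, so this choice is without loss of generality.
1. F lies on line KM with KF:FM = 3:5 ⇒ F = (5/8, 3/8)
2. R lies on line FM with FR:RM = 3:2 ⇒ R = (1/4, 3/4)
2·[RQF] = 3/8, 2·[NMK] = 5
[RQF]:[NMK] = 3/8:5 = 3/40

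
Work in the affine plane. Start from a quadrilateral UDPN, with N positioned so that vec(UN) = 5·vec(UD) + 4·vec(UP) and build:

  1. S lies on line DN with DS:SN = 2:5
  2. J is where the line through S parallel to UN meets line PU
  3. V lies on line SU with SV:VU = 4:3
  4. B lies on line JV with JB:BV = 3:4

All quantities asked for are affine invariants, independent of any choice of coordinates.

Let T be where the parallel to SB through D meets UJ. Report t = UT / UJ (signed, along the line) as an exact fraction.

t = 63/50

Work in coordinates with U = (0, 0), D = (1, 0), P = (0, 1), N = (5, 4).
1. S lies on line DN with DS:SN = 2:5 ⇒ S = (15/7, 8/7)
2. J is where the line through S parallel to UN meets line PU ⇒ J = (0, -4/7)
3. V lies on line SU with SV:VU = 4:3 ⇒ V = (45/49, 24/49)
4. B lies on line JV with JB:BV = 3:4 ⇒ B = (135/343, -40/343)
through D parallel to SB: direction (-600/343, -432/343); meets UJ at T = (0, -18/25)
T = U + t·(J−U) with t = 63/50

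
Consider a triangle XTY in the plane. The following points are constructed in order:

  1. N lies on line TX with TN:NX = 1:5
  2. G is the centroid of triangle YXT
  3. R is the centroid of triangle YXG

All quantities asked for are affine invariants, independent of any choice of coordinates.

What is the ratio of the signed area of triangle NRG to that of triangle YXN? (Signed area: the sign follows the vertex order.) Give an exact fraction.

[NRG]:[YXN] = -1/45

Set X = (0, 0), T = (1, 0), Y = (0, 1); any affine frame gives the same invariant.
1. N lies on line TX with TN:NX = 1:5 ⇒ N = (5/6, 0)
2. G is the centroid of triangle YXT ⇒ G = (1/3, 1/3)
3. R is the centroid of triangle YXG ⇒ R = (1/9, 4/9)
2·[NRG] = -1/54, 2·[YXN] = 5/6
[NRG]:[YXN] = -1/54:5/6 = -1/45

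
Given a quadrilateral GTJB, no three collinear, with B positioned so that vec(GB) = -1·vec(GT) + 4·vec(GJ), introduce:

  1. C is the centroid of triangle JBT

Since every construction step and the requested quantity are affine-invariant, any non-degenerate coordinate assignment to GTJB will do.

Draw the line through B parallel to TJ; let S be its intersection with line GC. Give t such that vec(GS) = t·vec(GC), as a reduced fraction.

t = 9/5

Choose coordinates G = (0, 0), T = (1, 0), J = (0, 1), B = (-1, 4).
1. C is the centroid of triangle JBT ⇒ C = (0, 5/3)
through B parallel to TJ: direction (-1, 1); meets GC at S = (0, 3)
S = G + t·(C−G) with t = 9/5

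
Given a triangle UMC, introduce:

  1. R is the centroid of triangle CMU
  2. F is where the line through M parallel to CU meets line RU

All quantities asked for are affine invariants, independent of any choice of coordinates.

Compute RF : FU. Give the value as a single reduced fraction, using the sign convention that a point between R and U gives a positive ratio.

RF:FU = -2/3

Assign U = (0, 0), M = (1, 0), C = (0, 1) — the answer is frame-independent, so this choice is without loss of generality.
1. R is the centroid of triangle CMU ⇒ R = (1/3, 1/3)
2. F is where the line through M parallel to CU meets line RU ⇒ F = (1, 1)
F = R + t·(U−R) with t = -2, so RF:FU = t:(1−t) = -2:3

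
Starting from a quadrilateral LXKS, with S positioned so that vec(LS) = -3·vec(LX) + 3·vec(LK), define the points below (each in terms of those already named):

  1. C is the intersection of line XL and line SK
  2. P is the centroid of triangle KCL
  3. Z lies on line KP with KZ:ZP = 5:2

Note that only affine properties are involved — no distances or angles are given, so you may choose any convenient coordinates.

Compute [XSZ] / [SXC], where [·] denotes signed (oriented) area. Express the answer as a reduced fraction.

[XSZ]:[SXC] = -1/9

Work in coordinates with L = (0, 0), X = (1, 0), K = (0, 1), S = (-3, 3).
1. C is the intersection of line XL and line SK ⇒ C = (3/2, 0)
2. P is the centroid of triangle KCL ⇒ P = (1/2, 1/3)
3. Z lies on line KP with KZ:ZP = 5:2 ⇒ Z = (5/14, 11/21)
2·[XSZ] = -1/6, 2·[SXC] = 3/2
[XSZ]:[SXC] = -1/6:3/2 = -1/9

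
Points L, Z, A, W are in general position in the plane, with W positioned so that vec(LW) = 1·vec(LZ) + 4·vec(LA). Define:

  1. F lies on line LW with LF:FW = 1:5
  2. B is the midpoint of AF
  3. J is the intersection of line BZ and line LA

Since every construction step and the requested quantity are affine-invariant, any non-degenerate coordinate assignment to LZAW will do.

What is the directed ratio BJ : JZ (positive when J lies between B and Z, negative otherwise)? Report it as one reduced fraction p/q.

BJ:JZ = -1/12

Choose coordinates L = (0, 0), Z = (1, 0), A = (0, 1), W = (1, 4).
1. F lies on line LW with LF:FW = 1:5 ⇒ F = (1/6, 2/3)
2. B is the midpoint of AF ⇒ B = (1/12, 5/6)
3. J is the intersection of line BZ and line LA ⇒ J = (0, 10/11)
J = B + t·(Z−B) with t = -1/11, so BJ:JZ = t:(1−t) = -1/11:12/11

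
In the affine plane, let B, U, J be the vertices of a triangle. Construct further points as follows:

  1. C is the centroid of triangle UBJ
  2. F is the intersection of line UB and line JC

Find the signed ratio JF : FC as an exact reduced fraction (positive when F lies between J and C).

JF:FC = -3

Assign B = (0, 0), U = (1, 0), J = (0, 1) — the answer is frame-independent, so this choice is without loss of generality.
1. C is the centroid of triangle UBJ ⇒ C = (1/3, 1/3)
2. F is the intersection of line UB and line JC ⇒ F = (1/2, 0)
F = J + t·(C−J) with t = 3/2, so JF:FC = t:(1−t) = 3/2:-1/2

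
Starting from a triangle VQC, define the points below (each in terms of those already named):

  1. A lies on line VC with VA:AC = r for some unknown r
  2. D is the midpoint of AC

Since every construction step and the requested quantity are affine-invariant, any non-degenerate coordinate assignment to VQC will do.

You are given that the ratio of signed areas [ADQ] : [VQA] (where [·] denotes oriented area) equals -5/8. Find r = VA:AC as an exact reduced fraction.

Set V = (0, 0), Q = (1, 0), C = (0, 1); any affine frame gives the same invariant.
1. With VA:AC = r, write λ = r/(r+1) so A = V + λ·(C−V); A is affine-linear in λ
2. D is the midpoint of AC ⇒ D is an affine combination of earlier points and hence also affine-linear in λ
Every point depending on A is an affine combination of A and λ-independent points, so each such coordinate is linear in λ; the λ² term in each signed area is a multiple of (C−V)×(C−V) = 0, so 2·[ADQ] and 2·[VQA] are each linear in λ. Evaluating at λ=0 and λ=1:
  2·[ADQ] = 1/2·λ − 1/2,   2·[VQA] = λ
So [ADQ]:[VQA] = (1/2·λ − 1/2) / (λ). Setting this equal to -5/8:
  1/2·λ − 1/2 = -5/8·(λ)  ⇒  λ = 4/9
Then r = λ/(1−λ) = (4/9)/(5/9) = 4/5. Check: with r = 4/5, A = (0, 4/9) and [ADQ]:[VQA] = -5/8 as required.

r = 4/5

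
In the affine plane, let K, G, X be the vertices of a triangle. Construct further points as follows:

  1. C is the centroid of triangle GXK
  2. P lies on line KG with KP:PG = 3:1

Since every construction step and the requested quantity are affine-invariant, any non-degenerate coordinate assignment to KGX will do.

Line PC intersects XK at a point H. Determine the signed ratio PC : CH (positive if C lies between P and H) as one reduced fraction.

Set K = (0, 0), G = (1, 0), X = (0, 1); any affine frame gives the same invariant.
1. C is the centroid of triangle GXK ⇒ C = (1/3, 1/3)
2. P lies on line KG with KP:PG = 3:1 ⇒ P = (3/4, 0)
line PC meets XK at H = (0, 3/5)
C = P + t·(H−P) with t = 5/9, so PC:CH = 5/9:4/9

PC:CH = 5/4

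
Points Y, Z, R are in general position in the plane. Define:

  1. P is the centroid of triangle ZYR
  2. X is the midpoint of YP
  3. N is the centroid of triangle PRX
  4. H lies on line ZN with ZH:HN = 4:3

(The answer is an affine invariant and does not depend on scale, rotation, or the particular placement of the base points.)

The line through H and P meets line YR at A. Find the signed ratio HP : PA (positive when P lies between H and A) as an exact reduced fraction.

Choose coordinates Y = (0, 0), Z = (1, 0), R = (0, 1).
1. P is the centroid of triangle ZYR ⇒ P = (1/3, 1/3)
2. X is the midpoint of YP ⇒ X = (1/6, 1/6)
3. N is the centroid of triangle PRX ⇒ N = (1/6, 1/2)
4. H lies on line ZN with ZH:HN = 4:3 ⇒ H = (11/21, 2/7)
line HP meets YR at A = (0, 5/12)
P = H + t·(A−H) with t = 4/11, so HP:PA = 4/11:7/11

HP:PA = 4/7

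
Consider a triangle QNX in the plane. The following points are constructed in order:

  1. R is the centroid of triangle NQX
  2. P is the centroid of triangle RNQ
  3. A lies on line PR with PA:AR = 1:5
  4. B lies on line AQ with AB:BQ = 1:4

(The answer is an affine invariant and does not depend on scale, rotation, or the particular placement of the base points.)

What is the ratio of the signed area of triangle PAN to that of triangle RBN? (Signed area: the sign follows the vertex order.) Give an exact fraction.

[PAN]:[RBN] = -5/38

Set Q = (0, 0), N = (1, 0), X = (0, 1); any affine frame gives the same invariant.
1. R is the centroid of triangle NQX ⇒ R = (1/3, 1/3)
2. P is the centroid of triangle RNQ ⇒ P = (4/9, 1/9)
3. A lies on line PR with PA:AR = 1:5 ⇒ A = (23/54, 4/27)
4. B lies on line AQ with AB:BQ = 1:4 ⇒ B = (46/135, 16/135)
2·[PAN] = -1/54, 2·[RBN] = 19/135
[PAN]:[RBN] = -1/54:19/135 = -5/38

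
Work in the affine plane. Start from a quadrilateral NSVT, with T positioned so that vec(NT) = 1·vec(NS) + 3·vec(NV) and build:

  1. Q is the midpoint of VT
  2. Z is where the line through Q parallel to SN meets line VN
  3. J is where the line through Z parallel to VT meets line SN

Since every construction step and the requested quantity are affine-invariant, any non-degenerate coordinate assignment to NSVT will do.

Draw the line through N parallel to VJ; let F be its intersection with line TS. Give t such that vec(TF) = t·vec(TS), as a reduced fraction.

t = 2/3

Choose coordinates N = (0, 0), S = (1, 0), V = (0, 1), T = (1, 3).
1. Q is the midpoint of VT ⇒ Q = (1/2, 2)
2. Z is where the line through Q parallel to SN meets line VN ⇒ Z = (0, 2)
3. J is where the line through Z parallel to VT meets line SN ⇒ J = (-1, 0)
through N parallel to VJ: direction (-1, -1); meets TS at F = (1, 1)
F = T + t·(S−T) with t = 2/3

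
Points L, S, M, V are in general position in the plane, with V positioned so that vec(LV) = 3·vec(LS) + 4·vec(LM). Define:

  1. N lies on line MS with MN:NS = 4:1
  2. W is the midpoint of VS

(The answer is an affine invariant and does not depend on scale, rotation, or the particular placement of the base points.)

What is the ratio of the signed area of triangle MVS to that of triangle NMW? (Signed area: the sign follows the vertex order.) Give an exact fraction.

Choose coordinates L = (0, 0), S = (1, 0), M = (0, 1), V = (3, 4).
1. N lies on line MS with MN:NS = 4:1 ⇒ N = (4/5, 1/5)
2. W is the midpoint of VS ⇒ W = (2, 2)
2·[MVS] = -6, 2·[NMW] = -12/5
[MVS]:[NMW] = -6:-12/5 = 5/2

[MVS]:[NMW] = 5/2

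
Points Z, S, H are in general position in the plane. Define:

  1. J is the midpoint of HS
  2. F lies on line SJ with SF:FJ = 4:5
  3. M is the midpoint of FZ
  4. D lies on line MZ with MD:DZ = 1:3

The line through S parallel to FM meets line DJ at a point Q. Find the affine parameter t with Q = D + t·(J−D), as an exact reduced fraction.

Work in coordinates with Z = (0, 0), S = (1, 0), H = (0, 1).
1. J is the midpoint of HS ⇒ J = (1/2, 1/2)
2. F lies on line SJ with SF:FJ = 4:5 ⇒ F = (7/9, 2/9)
3. M is the midpoint of FZ ⇒ M = (7/18, 1/9)
4. D lies on line MZ with MD:DZ = 1:3 ⇒ D = (7/24, 1/12)
through S parallel to FM: direction (-7/18, -1/9); meets DJ at Q = (1/8, -1/4)
Q = D + t·(J−D) with t = -4/5

t = -4/5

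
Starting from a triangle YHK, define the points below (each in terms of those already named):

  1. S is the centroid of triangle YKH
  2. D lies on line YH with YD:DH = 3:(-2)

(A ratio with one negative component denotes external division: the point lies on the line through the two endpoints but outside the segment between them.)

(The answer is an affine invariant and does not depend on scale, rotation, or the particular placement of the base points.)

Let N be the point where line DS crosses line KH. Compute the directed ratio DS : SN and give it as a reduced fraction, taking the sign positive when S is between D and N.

Choose coordinates Y = (0, 0), H = (1, 0), K = (0, 1).
1. S is the centroid of triangle YKH ⇒ S = (1/3, 1/3)
2. D lies on line YH with YD:DH = 3:(-2) ⇒ D = (3, 0)
line DS meets KH at N = (5/7, 2/7)
S = D + t·(N−D) with t = 7/6, so DS:SN = 7/6:-1/6

DS:SN = -7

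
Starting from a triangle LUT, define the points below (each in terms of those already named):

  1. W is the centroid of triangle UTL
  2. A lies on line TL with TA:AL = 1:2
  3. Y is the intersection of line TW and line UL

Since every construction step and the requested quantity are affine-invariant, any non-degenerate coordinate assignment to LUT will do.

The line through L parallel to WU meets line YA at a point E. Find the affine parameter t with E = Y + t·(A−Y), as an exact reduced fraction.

Set L = (0, 0), U = (1, 0), T = (0, 1); any affine frame gives the same invariant.
1. W is the centroid of triangle UTL ⇒ W = (1/3, 1/3)
2. A lies on line TL with TA:AL = 1:2 ⇒ A = (0, 2/3)
3. Y is the intersection of line TW and line UL ⇒ Y = (1/2, 0)
through L parallel to WU: direction (2/3, -1/3); meets YA at E = (4/5, -2/5)
E = Y + t·(A−Y) with t = -3/5

t = -3/5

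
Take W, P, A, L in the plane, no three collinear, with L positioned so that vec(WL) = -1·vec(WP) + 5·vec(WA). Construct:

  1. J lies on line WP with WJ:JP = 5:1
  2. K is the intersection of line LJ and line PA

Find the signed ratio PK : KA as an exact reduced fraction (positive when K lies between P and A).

PK:KA = 5/14

Set W = (0, 0), P = (1, 0), A = (0, 1), L = (-1, 5); any affine frame gives the same invariant.
1. J lies on line WP with WJ:JP = 5:1 ⇒ J = (5/6, 0)
2. K is the intersection of line LJ and line PA ⇒ K = (14/19, 5/19)
K = P + t·(A−P) with t = 5/19, so PK:KA = t:(1−t) = 5/19:14/19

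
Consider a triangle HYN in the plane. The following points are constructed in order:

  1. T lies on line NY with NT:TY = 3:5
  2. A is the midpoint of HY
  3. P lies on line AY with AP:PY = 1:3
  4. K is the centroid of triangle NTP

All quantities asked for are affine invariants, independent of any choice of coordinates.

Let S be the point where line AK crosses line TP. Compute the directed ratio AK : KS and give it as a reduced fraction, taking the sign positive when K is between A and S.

AK:KS = 2/3

Choose coordinates H = (0, 0), Y = (1, 0), N = (0, 1).
1. T lies on line NY with NT:TY = 3:5 ⇒ T = (3/8, 5/8)
2. A is the midpoint of HY ⇒ A = (1/2, 0)
3. P lies on line AY with AP:PY = 1:3 ⇒ P = (5/8, 0)
4. K is the centroid of triangle NTP ⇒ K = (1/3, 13/24)
line AK meets TP at S = (1/12, 65/48)
K = A + t·(S−A) with t = 2/5, so AK:KS = 2/5:3/5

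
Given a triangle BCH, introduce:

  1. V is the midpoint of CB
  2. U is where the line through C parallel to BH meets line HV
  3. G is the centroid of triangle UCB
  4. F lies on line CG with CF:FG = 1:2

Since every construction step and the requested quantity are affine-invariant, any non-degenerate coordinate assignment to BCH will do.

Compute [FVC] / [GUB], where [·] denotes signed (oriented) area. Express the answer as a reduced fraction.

Choose coordinates B = (0, 0), C = (1, 0), H = (0, 1).
1. V is the midpoint of CB ⇒ V = (1/2, 0)
2. U is where the line through C parallel to BH meets line HV ⇒ U = (1, -1)
3. G is the centroid of triangle UCB ⇒ G = (2/3, -1/3)
4. F lies on line CG with CF:FG = 1:2 ⇒ F = (8/9, -1/9)
2·[FVC] = -1/18, 2·[GUB] = -1/3
[FVC]:[GUB] = -1/18:-1/3 = 1/6

[FVC]:[GUB] = 1/6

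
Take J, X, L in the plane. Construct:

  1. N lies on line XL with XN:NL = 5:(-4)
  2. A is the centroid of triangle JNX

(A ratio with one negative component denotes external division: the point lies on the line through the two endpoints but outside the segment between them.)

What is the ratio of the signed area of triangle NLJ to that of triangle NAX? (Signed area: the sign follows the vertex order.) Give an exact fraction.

[NLJ]:[NAX] = -12/5

Work in coordinates with J = (0, 0), X = (1, 0), L = (0, 1).
1. N lies on line XL with XN:NL = 5:(-4) ⇒ N = (-4, 5)
2. A is the centroid of triangle JNX ⇒ A = (-1, 5/3)
2·[NLJ] = -4, 2·[NAX] = 5/3
[NLJ]:[NAX] = -4:5/3 = -12/5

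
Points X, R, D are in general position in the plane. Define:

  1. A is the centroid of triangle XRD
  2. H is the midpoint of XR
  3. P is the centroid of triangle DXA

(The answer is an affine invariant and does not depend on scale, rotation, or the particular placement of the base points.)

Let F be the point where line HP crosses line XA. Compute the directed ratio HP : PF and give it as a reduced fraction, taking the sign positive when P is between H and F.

Work in coordinates with X = (0, 0), R = (1, 0), D = (0, 1).
1. A is the centroid of triangle XRD ⇒ A = (1/3, 1/3)
2. H is the midpoint of XR ⇒ H = (1/2, 0)
3. P is the centroid of triangle DXA ⇒ P = (1/9, 4/9)
line HP meets XA at F = (4/15, 4/15)
P = H + t·(F−H) with t = 5/3, so HP:PF = 5/3:-2/3

HP:PF = -5/2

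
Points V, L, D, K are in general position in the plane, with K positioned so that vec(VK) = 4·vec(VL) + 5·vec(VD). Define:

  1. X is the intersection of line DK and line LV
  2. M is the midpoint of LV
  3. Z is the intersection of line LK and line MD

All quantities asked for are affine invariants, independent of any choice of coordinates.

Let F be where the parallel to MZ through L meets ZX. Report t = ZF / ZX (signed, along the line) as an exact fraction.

t = -1/3

Work in coordinates with V = (0, 0), L = (1, 0), D = (0, 1), K = (4, 5).
1. X is the intersection of line DK and line LV ⇒ X = (-1, 0)
2. M is the midpoint of LV ⇒ M = (1/2, 0)
3. Z is the intersection of line LK and line MD ⇒ Z = (8/11, -5/11)
through L parallel to MZ: direction (5/22, -5/11); meets ZX at F = (43/33, -20/33)
F = Z + t·(X−Z) with t = -1/3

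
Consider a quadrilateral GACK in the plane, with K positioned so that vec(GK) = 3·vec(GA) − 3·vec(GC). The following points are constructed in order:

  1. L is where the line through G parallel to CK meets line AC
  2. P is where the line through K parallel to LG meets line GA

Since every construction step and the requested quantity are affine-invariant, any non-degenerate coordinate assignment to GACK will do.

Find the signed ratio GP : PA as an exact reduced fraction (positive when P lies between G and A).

Assign G = (0, 0), A = (1, 0), C = (0, 1), K = (3, -3) — the answer is frame-independent, so this choice is without loss of generality.
1. L is where the line through G parallel to CK meets line AC ⇒ L = (-3, 4)
2. P is where the line through K parallel to LG meets line GA ⇒ P = (3/4, 0)
P = G + t·(A−G) with t = 3/4, so GP:PA = t:(1−t) = 3/4:1/4

GP:PA = 3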